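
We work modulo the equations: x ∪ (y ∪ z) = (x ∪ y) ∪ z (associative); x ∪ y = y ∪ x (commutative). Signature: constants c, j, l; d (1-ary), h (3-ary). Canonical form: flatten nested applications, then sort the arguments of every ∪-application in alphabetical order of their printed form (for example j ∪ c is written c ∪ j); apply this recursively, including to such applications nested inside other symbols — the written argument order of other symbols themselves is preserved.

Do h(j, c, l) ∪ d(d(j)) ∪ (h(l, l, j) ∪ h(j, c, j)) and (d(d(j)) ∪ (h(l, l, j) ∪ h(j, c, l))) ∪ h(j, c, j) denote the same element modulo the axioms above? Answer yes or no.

Left:  h(j, c, l) ∪ d(d(j)) ∪ (h(l, l, j) ∪ h(j, c, j))
  Merge nested applications:  h(j, c, l) ∪ d(d(j)) ∪ h(l, l, j) ∪ h(j, c, j)
  Sort arguments:  d(d(j)) ∪ h(j, c, j) ∪ h(j, c, l) ∪ h(l, l, j)
Right:  (d(d(j)) ∪ (h(l, l, j) ∪ h(j, c, l))) ∪ h(j, c, j)
  Merge nested applications:  d(d(j)) ∪ h(l, l, j) ∪ h(j, c, l) ∪ h(j, c, j)
  Order the arguments:  d(d(j)) ∪ h(j, c, j) ∪ h(j, c, l) ∪ h(l, l, j)

Answer: yes — both canonical forms are d(d(j)) ∪ h(j, c, j) ∪ h(j, c, l) ∪ h(l, l, j)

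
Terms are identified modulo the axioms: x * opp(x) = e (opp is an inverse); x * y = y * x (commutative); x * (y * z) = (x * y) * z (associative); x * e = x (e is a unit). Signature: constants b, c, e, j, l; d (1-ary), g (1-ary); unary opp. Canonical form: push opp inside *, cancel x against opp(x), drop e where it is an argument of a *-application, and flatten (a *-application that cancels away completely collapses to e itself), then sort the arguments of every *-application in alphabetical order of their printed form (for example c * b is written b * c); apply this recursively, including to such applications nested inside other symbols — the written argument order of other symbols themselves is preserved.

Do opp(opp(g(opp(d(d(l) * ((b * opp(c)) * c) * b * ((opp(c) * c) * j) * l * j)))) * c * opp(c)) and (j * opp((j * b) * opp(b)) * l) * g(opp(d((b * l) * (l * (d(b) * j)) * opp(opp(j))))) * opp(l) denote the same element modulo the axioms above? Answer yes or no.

Left:  opp(opp(g(opp(d(d(l) * ((b * opp(c)) * c) * b * ((opp(c) * c) * j) * l * j)))) * c * opp(c))
  Push opp inside:  distribute opp over * and collapse double opp
  Inverses cancel:  c cancels
  Collect:  g(opp(d(b * b * d(l) * j * j * l)))
Right:  (j * opp((j * b) * opp(b)) * l) * g(opp(d((b * l) * (l * (d(b) * j)) * opp(opp(j))))) * opp(l)
  Push opp inside:  distribute opp over * and collapse double opp
  Cancel inverse pairs:  j cancels; b cancels; l cancels
  Collect terms:  g(opp(d(b * d(b) * j * j * l * l)))

Answer: no — g(opp(d(b * b * d(l) * j * j * l))) vs g(opp(d(b * d(b) * j * j * l * l)))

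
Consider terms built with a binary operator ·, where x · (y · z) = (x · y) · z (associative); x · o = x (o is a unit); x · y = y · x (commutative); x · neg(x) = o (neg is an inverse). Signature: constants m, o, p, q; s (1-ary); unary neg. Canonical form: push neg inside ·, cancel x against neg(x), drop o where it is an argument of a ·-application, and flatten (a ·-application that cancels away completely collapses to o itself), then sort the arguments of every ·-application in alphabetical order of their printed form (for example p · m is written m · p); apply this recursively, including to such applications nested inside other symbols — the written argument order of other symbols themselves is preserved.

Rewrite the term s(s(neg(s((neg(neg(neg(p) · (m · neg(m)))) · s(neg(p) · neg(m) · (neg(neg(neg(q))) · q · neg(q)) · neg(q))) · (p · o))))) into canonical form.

Answer: s(s(neg(s(s(neg(m) · neg(p) · neg(q) · neg(q))))))

Derivation:
Work inside:  (neg(neg(neg(p) · (m · neg(m)))) · s(neg(p) · neg(m) · (neg(neg(neg(q))) · q · neg(q)) · neg(q))) · (p · o)
Push neg inside:  distribute neg over · and collapse double neg
Cancel:  p cancels; m cancels
Collect terms:  s(neg(m) · neg(p) · neg(q) · neg(q))
Put back:  s(s(neg(s(s(neg(m) · neg(p) · neg(q) · neg(q))))))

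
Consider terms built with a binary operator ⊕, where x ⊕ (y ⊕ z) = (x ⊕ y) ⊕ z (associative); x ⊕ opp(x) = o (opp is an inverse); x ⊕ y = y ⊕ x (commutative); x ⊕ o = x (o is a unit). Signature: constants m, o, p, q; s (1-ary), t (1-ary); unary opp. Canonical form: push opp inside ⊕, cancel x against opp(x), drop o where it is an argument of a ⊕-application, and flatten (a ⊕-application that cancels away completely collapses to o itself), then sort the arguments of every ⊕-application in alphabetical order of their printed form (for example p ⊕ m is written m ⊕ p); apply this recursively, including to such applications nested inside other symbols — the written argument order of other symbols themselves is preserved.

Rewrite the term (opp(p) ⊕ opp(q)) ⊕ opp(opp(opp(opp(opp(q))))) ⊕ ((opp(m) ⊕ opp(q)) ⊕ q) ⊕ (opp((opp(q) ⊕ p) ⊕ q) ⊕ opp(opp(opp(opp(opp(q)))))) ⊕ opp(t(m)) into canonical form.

Answer: opp(m) ⊕ opp(p) ⊕ opp(p) ⊕ opp(q) ⊕ opp(q) ⊕ opp(q) ⊕ opp(t(m))

Derivation:
Push opp inside:  distribute opp over ⊕ and collapse double opp
Collect terms:  opp(p) ⊕ opp(p) ⊕ opp(q) ⊕ opp(q) ⊕ opp(q) ⊕ opp(m) ⊕ opp(t(m))
Sort arguments:  opp(m) ⊕ opp(p) ⊕ opp(p) ⊕ opp(q) ⊕ opp(q) ⊕ opp(q) ⊕ opp(t(m))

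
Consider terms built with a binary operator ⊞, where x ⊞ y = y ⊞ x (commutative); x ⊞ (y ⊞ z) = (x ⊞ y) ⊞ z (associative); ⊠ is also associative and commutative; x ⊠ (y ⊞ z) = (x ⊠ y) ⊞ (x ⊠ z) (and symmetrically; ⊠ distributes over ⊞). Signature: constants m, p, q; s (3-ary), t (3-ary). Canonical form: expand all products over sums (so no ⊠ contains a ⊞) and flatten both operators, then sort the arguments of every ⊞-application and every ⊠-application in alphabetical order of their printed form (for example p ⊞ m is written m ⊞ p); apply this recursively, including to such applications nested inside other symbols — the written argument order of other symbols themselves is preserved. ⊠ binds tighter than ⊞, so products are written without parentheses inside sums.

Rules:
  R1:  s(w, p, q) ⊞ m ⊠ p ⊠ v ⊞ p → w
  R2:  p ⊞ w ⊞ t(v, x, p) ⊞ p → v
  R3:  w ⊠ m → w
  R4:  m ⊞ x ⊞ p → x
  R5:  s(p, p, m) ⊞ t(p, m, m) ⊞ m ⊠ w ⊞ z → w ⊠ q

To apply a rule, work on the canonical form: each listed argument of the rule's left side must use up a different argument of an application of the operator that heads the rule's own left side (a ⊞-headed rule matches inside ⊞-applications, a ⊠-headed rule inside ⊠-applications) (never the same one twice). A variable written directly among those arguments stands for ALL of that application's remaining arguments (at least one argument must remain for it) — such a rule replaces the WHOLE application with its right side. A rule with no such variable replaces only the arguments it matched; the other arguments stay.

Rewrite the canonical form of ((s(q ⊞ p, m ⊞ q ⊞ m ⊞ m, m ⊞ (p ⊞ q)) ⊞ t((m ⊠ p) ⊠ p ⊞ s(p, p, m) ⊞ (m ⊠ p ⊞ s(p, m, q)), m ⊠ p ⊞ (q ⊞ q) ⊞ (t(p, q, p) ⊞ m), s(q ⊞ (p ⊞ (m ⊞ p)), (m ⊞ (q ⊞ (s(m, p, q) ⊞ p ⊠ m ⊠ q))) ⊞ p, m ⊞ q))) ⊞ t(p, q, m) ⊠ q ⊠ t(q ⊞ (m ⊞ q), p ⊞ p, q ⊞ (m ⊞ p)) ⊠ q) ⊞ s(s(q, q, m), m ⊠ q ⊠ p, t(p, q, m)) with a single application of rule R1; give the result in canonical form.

Answer: q ⊠ q ⊠ t(m ⊞ q ⊞ q, p ⊞ p, m ⊞ p ⊞ q) ⊠ t(p, q, m) ⊞ s(p ⊞ q, m ⊞ m ⊞ m ⊞ q, m ⊞ p ⊞ q) ⊞ s(s(q, q, m), m ⊠ p ⊠ q, t(p, q, m)) ⊞ t(m ⊠ p ⊞ m ⊠ p ⊠ p ⊞ s(p, m, q) ⊞ s(p, p, m), m ⊞ m ⊠ p ⊞ q ⊞ q ⊞ t(p, q, p), s(m ⊞ p ⊞ p ⊞ q, m ⊞ m ⊞ q, m ⊞ q))

Derivation:
Canonical form:  q ⊠ q ⊠ t(m ⊞ q ⊞ q, p ⊞ p, m ⊞ p ⊞ q) ⊠ t(p, q, m) ⊞ s(p ⊞ q, m ⊞ m ⊞ m ⊞ q, m ⊞ p ⊞ q) ⊞ s(s(q, q, m), m ⊠ p ⊠ q, t(p, q, m)) ⊞ t(m ⊠ p ⊞ m ⊠ p ⊠ p ⊞ s(p, m, q) ⊞ s(p, p, m), m ⊞ m ⊠ p ⊞ q ⊞ q ⊞ t(p, q, p), s(m ⊞ p ⊞ p ⊞ q, m ⊞ m ⊠ p ⊠ q ⊞ p ⊞ q ⊞ s(m, p, q), m ⊞ q))
Apply R1:  consuming m ⊠ p ⊠ q, p, s(m, p, q);  v := q, w := m
Result:  q ⊠ q ⊠ t(m ⊞ q ⊞ q, p ⊞ p, m ⊞ p ⊞ q) ⊠ t(p, q, m) ⊞ s(p ⊞ q, m ⊞ m ⊞ m ⊞ q, m ⊞ p ⊞ q) ⊞ s(s(q, q, m), m ⊠ p ⊠ q, t(p, q, m)) ⊞ t(m ⊠ p ⊞ m ⊠ p ⊠ p ⊞ s(p, m, q) ⊞ s(p, p, m), m ⊞ m ⊠ p ⊞ q ⊞ q ⊞ t(p, q, p), s(m ⊞ p ⊞ p ⊞ q, m ⊞ m ⊞ q, m ⊞ q))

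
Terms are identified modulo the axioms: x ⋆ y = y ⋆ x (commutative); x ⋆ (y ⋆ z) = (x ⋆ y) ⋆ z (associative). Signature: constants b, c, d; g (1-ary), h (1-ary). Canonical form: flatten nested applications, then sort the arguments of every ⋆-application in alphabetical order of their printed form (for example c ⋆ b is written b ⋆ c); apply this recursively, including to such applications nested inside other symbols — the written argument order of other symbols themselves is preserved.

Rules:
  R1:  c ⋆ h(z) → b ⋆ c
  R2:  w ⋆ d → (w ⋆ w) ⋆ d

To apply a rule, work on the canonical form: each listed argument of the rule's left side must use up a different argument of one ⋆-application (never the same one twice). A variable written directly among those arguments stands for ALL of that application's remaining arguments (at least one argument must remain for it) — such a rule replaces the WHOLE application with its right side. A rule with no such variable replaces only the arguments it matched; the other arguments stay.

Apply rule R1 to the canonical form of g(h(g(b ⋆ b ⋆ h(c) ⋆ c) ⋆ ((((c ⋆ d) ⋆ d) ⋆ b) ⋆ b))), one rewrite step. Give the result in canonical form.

Answer: g(h(b ⋆ b ⋆ c ⋆ d ⋆ d ⋆ g(b ⋆ b ⋆ b ⋆ c)))

Derivation:
Canonical form:  g(h(b ⋆ b ⋆ c ⋆ d ⋆ d ⋆ g(b ⋆ b ⋆ c ⋆ h(c))))
R1 matches:  uses c, h(c);  z := c
Giving:  g(h(b ⋆ b ⋆ c ⋆ d ⋆ d ⋆ g(b ⋆ b ⋆ b ⋆ c)))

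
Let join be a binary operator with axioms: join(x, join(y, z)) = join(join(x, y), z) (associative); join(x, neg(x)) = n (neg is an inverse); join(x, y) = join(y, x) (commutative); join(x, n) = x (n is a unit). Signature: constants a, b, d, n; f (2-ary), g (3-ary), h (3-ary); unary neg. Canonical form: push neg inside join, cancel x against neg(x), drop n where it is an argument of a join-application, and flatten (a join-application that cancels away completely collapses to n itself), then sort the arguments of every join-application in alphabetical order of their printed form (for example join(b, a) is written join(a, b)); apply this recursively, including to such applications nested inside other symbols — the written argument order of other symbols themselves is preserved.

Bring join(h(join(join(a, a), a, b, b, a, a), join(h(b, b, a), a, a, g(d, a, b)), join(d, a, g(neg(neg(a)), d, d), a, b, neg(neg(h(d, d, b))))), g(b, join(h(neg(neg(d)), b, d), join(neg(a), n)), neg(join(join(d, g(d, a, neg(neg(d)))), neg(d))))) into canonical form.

Push neg inside:  distribute neg over join and collapse double neg
Combine occurrences:  join(h(join(a, a, a, a, a, b, b), join(a, a, g(d, a, b), h(b, b, a)), join(a, a, b, d, g(a, d, d), h(d, d, b))), g(b, join(h(d, b, d), neg(a)), neg(g(d, a, d))))
Order the arguments:  join(g(b, join(h(d, b, d), neg(a)), neg(g(d, a, d))), h(join(a, a, a, a, a, b, b), join(a, a, g(d, a, b), h(b, b, a)), join(a, a, b, d, g(a, d, d), h(d, d, b))))

Answer: join(g(b, join(h(d, b, d), neg(a)), neg(g(d, a, d))), h(join(a, a, a, a, a, b, b), join(a, a, g(d, a, b), h(b, b, a)), join(a, a, b, d, g(a, d, d), h(d, d, b))))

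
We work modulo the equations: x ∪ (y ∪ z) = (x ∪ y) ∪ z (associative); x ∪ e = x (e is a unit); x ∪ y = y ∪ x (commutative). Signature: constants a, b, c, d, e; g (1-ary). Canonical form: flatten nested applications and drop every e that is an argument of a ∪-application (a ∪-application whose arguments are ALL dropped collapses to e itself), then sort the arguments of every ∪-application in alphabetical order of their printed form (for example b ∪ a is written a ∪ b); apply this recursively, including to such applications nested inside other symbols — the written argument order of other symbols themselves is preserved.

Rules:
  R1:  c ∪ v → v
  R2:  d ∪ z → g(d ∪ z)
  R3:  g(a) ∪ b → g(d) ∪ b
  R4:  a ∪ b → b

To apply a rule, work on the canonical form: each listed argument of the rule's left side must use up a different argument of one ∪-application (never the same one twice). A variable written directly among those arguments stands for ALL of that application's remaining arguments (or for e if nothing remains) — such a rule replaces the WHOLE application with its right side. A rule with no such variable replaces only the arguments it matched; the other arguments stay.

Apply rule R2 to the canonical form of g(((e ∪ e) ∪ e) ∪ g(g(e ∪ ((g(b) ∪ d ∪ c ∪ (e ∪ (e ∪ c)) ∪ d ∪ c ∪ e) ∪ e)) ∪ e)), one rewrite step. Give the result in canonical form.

Canonical form:  g(g(g(c ∪ c ∪ c ∪ d ∪ d ∪ g(b))))
Match R2:  consume d;  z := c ∪ c ∪ c ∪ d ∪ g(b)
The extension variable absorbs all remaining arguments, so the whole application is rewritten.
Result:  g(g(g(g(c ∪ c ∪ c ∪ d ∪ d ∪ g(b)))))

Answer: g(g(g(g(c ∪ c ∪ c ∪ d ∪ d ∪ g(b)))))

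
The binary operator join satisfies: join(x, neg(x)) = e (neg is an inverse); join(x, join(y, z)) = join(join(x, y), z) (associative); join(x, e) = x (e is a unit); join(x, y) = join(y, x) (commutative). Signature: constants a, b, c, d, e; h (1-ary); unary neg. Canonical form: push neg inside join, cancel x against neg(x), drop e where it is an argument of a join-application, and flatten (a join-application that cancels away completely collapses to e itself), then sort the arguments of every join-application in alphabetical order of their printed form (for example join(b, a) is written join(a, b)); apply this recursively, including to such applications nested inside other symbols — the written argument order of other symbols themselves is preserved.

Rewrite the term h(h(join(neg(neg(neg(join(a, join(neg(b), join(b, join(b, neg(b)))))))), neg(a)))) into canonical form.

Work inside:  join(neg(neg(neg(join(a, join(neg(b), join(b, join(b, neg(b)))))))), neg(a))
Push neg inside:  distribute neg over join and collapse double neg
Cancel inverse pairs:  b cancels
Collect:  join(neg(a), neg(a))
Reassemble:  h(h(join(neg(a), neg(a))))

Answer: h(h(join(neg(a), neg(a))))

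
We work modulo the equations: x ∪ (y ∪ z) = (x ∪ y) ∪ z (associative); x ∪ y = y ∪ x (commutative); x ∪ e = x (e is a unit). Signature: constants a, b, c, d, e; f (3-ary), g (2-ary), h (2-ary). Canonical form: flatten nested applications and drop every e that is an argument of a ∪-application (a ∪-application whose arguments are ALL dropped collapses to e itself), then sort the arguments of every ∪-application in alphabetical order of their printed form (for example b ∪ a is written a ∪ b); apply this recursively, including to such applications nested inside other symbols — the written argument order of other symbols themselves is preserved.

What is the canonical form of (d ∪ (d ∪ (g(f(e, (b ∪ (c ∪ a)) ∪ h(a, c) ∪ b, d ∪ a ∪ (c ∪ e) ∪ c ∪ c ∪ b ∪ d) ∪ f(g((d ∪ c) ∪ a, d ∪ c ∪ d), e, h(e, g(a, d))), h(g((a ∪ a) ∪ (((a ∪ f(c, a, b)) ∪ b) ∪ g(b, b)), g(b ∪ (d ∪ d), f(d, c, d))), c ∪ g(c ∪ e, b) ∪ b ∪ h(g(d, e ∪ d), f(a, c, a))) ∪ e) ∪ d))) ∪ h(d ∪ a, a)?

Un-nest:  d ∪ d ∪ g(f(e, (b ∪ (c ∪ a)) ∪ h(a, c) ∪ b, d ∪ a ∪ (c ∪ e) ∪ c ∪ c ∪ b ∪ d) ∪ f(g((d ∪ c) ∪ a, d ∪ c ∪ d), e, h(e, g(a, d))), h(g((a ∪ a) ∪ (((a ∪ f(c, a, b)) ∪ b) ∪ g(b, b)), g(b ∪ (d ∪ d), f(d, c, d))), c ∪ g(c ∪ e, b) ∪ b ∪ h(g(d, e ∪ d), f(a, c, a))) ∪ e) ∪ d ∪ h(d ∪ a, a)
Inside:  g(f(e, (b ∪ (c ∪ a)) ∪ h(a, c) ∪ b, d ∪ a ∪ (c ∪ e) ∪ c ∪ c ∪ b ∪ d) ∪ f(g((d ∪ c) ∪ a, d ∪ c ∪ d), e, h(e, g(a, d))), h(g((a ∪ a) ∪ (((a ∪ f(c, a, b)) ∪ b) ∪ g(b, b)), g(b ∪ (d ∪ d), f(d, c, d))), c ∪ g(c ∪ e, b) ∪ b ∪ h(g(d, e ∪ d), f(a, c, a))) ∪ e)  →  g(f(e, a ∪ b ∪ b ∪ c ∪ h(a, c), a ∪ b ∪ c ∪ c ∪ c ∪ d ∪ d) ∪ f(g(a ∪ c ∪ d, c ∪ d ∪ d), e, h(e, g(a, d))), h(g(a ∪ a ∪ a ∪ b ∪ f(c, a, b) ∪ g(b, b), g(b ∪ d ∪ d, f(d, c, d))), b ∪ c ∪ g(c, b) ∪ h(g(d, d), f(a, c, a))))
Canonicalize subterm:  h(d ∪ a, a)  →  h(a ∪ d, a)
Sort:  d ∪ d ∪ d ∪ g(f(e, a ∪ b ∪ b ∪ c ∪ h(a, c), a ∪ b ∪ c ∪ c ∪ c ∪ d ∪ d) ∪ f(g(a ∪ c ∪ d, c ∪ d ∪ d), e, h(e, g(a, d))), h(g(a ∪ a ∪ a ∪ b ∪ f(c, a, b) ∪ g(b, b), g(b ∪ d ∪ d, f(d, c, d))), b ∪ c ∪ g(c, b) ∪ h(g(d, d), f(a, c, a)))) ∪ h(a ∪ d, a)

Answer: d ∪ d ∪ d ∪ g(f(e, a ∪ b ∪ b ∪ c ∪ h(a, c), a ∪ b ∪ c ∪ c ∪ c ∪ d ∪ d) ∪ f(g(a ∪ c ∪ d, c ∪ d ∪ d), e, h(e, g(a, d))), h(g(a ∪ a ∪ a ∪ b ∪ f(c, a, b) ∪ g(b, b), g(b ∪ d ∪ d, f(d, c, d))), b ∪ c ∪ g(c, b) ∪ h(g(d, d), f(a, c, a)))) ∪ h(a ∪ d, a)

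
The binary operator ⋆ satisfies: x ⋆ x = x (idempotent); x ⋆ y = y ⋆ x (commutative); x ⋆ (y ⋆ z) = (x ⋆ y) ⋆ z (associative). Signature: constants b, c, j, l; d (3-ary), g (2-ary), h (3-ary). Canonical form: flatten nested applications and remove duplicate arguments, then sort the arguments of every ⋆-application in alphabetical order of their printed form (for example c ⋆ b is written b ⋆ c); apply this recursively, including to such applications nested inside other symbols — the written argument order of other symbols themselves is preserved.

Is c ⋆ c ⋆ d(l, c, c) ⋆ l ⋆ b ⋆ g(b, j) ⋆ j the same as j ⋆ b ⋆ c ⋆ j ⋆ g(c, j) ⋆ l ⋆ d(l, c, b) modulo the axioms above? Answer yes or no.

Left:  c ⋆ c ⋆ d(l, c, c) ⋆ l ⋆ b ⋆ g(b, j) ⋆ j
  Idempotence:  drop duplicate c
  Sort:  b ⋆ c ⋆ d(l, c, c) ⋆ g(b, j) ⋆ j ⋆ l
Right:  j ⋆ b ⋆ c ⋆ j ⋆ g(c, j) ⋆ l ⋆ d(l, c, b)
  Idempotence:  drop duplicate j
  Sort:  b ⋆ c ⋆ d(l, c, b) ⋆ g(c, j) ⋆ j ⋆ l

Answer: no — b ⋆ c ⋆ d(l, c, c) ⋆ g(b, j) ⋆ j ⋆ l vs b ⋆ c ⋆ d(l, c, b) ⋆ g(c, j) ⋆ j ⋆ l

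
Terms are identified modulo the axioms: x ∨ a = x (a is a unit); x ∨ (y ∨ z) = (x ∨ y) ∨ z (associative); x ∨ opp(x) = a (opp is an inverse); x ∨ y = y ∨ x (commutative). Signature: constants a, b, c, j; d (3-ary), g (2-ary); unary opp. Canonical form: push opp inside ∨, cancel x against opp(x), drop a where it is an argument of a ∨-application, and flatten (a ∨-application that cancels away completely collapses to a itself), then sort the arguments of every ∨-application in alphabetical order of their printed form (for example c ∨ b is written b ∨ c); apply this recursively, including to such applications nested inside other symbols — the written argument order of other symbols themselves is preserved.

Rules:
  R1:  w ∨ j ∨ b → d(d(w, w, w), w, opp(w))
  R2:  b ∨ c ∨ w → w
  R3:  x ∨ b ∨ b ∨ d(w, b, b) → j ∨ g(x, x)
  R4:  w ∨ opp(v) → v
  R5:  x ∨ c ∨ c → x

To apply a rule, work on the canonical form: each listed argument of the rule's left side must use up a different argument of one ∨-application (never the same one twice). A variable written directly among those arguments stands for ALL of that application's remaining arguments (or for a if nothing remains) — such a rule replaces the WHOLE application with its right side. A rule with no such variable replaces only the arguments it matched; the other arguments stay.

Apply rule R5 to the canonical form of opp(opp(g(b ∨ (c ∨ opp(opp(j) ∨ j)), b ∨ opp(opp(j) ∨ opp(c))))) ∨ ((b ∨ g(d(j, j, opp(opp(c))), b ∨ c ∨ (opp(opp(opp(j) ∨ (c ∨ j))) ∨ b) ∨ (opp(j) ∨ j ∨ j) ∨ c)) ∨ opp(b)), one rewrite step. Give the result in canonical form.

Answer: g(b ∨ c, b ∨ c ∨ j) ∨ g(d(j, j, c), b ∨ b ∨ c ∨ j)

Derivation:
Canonical form:  g(b ∨ c, b ∨ c ∨ j) ∨ g(d(j, j, c), b ∨ b ∨ c ∨ c ∨ c ∨ j)
R5 matches:  uses c, c;  x := b ∨ b ∨ c ∨ j
The variable takes the whole remainder — replace the entire application.
New term:  g(b ∨ c, b ∨ c ∨ j) ∨ g(d(j, j, c), b ∨ b ∨ c ∨ j)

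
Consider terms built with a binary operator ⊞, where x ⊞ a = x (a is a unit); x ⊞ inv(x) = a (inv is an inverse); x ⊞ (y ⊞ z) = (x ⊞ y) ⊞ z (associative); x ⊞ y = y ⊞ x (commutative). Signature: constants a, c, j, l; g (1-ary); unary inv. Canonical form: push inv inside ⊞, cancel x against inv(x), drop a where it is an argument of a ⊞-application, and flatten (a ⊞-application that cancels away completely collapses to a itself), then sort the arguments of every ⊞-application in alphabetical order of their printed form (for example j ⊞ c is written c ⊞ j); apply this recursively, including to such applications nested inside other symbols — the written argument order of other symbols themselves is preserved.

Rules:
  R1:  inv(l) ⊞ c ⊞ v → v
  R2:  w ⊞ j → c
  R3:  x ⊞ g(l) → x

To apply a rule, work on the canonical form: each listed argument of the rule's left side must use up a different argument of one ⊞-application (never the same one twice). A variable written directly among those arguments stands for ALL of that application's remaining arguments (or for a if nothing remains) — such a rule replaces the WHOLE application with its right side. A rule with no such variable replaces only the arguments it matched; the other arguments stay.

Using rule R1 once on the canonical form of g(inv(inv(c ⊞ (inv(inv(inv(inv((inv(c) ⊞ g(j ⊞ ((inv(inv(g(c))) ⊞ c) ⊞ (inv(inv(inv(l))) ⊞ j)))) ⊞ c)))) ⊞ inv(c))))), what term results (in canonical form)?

Canonical form:  g(g(c ⊞ g(c) ⊞ inv(l) ⊞ j ⊞ j))
Match R1:  consume c, inv(l);  v := g(c) ⊞ j ⊞ j
The variable takes the whole remainder — replace the entire application.
Giving:  g(g(g(c) ⊞ j ⊞ j))

Answer: g(g(g(c) ⊞ j ⊞ j))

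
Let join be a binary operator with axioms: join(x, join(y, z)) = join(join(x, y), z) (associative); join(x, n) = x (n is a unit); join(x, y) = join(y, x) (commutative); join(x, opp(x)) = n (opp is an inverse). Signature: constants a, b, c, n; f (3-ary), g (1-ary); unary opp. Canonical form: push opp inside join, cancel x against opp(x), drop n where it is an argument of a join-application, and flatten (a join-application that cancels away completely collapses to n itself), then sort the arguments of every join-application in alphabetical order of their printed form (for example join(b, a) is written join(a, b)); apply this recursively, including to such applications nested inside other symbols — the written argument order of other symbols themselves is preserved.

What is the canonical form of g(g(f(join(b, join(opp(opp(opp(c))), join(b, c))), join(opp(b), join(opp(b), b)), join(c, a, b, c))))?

Answer: g(g(f(join(b, b), opp(b), join(a, b, c, c))))

Derivation:
Work inside:  join(b, join(opp(opp(opp(c))), join(b, c)))
Push opp inside:  distribute opp over join and collapse double opp
Cancel inverse pairs:  c cancels
Combine occurrences:  join(b, b)
Put back:  g(g(f(join(b, b), opp(b), join(a, b, c, c))))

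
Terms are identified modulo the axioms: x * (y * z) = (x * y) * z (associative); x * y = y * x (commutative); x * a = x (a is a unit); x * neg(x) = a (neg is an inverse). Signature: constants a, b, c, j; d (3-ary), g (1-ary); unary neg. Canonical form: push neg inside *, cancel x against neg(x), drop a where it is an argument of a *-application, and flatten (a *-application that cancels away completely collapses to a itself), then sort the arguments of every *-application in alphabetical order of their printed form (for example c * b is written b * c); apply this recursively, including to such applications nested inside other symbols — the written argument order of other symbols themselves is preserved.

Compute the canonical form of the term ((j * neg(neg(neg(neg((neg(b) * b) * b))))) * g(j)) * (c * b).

Answer: b * b * c * g(j) * j

Derivation:
Push neg inside:  distribute neg over * and collapse double neg
Combine occurrences:  j * b * b * g(j) * c
Sort:  b * b * c * g(j) * j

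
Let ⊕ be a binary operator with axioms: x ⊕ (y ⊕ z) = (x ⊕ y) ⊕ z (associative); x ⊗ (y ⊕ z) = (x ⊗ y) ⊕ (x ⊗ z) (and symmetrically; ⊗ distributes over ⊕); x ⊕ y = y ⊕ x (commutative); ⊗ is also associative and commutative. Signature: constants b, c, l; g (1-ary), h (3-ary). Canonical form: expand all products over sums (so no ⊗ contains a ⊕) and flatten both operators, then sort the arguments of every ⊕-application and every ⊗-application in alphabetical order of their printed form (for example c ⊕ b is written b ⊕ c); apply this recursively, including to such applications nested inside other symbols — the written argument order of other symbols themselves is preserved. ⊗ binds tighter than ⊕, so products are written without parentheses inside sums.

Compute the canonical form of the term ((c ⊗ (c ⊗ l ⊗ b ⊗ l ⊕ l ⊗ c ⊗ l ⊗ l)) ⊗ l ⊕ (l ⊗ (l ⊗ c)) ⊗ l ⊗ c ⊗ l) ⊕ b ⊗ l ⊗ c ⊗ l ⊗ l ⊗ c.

Answer: b ⊗ c ⊗ c ⊗ l ⊗ l ⊗ l ⊕ b ⊗ c ⊗ c ⊗ l ⊗ l ⊗ l ⊕ c ⊗ c ⊗ l ⊗ l ⊗ l ⊗ l ⊕ c ⊗ c ⊗ l ⊗ l ⊗ l ⊗ l

Derivation:
Distribute:  b ⊗ c ⊗ c ⊗ l ⊗ l ⊗ l ⊕ c ⊗ c ⊗ l ⊗ l ⊗ l ⊗ l ⊕ c ⊗ c ⊗ l ⊗ l ⊗ l ⊗ l ⊕ b ⊗ c ⊗ c ⊗ l ⊗ l ⊗ l
Sort:  b ⊗ c ⊗ c ⊗ l ⊗ l ⊗ l ⊕ b ⊗ c ⊗ c ⊗ l ⊗ l ⊗ l ⊕ c ⊗ c ⊗ l ⊗ l ⊗ l ⊗ l ⊕ c ⊗ c ⊗ l ⊗ l ⊗ l ⊗ l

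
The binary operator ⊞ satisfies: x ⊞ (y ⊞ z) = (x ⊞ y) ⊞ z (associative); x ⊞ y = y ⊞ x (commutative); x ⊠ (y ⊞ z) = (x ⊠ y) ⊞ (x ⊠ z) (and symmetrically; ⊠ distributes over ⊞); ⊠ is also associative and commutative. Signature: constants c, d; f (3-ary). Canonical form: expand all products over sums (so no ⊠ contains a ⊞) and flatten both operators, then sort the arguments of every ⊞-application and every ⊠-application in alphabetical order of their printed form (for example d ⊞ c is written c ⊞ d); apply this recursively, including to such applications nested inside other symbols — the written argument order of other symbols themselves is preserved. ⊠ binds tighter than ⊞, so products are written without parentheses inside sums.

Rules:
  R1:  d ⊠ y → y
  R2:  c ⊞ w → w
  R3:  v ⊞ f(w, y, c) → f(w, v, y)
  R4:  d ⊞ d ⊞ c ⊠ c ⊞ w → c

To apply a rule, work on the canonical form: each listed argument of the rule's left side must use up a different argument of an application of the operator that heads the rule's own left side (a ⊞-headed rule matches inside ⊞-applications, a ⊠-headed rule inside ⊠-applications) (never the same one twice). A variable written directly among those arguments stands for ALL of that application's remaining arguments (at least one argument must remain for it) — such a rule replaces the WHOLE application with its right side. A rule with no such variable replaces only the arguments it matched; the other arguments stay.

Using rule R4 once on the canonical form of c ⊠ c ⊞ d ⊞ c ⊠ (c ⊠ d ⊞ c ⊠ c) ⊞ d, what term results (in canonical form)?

Answer: c

Derivation:
Canonical form:  c ⊠ c ⊞ c ⊠ c ⊠ c ⊞ c ⊠ c ⊠ d ⊞ d ⊞ d
Match R4:  consume c ⊠ c, d, d;  w := c ⊠ c ⊠ c ⊞ c ⊠ c ⊠ d
The variable takes the whole remainder — replace the entire application.
Result:  c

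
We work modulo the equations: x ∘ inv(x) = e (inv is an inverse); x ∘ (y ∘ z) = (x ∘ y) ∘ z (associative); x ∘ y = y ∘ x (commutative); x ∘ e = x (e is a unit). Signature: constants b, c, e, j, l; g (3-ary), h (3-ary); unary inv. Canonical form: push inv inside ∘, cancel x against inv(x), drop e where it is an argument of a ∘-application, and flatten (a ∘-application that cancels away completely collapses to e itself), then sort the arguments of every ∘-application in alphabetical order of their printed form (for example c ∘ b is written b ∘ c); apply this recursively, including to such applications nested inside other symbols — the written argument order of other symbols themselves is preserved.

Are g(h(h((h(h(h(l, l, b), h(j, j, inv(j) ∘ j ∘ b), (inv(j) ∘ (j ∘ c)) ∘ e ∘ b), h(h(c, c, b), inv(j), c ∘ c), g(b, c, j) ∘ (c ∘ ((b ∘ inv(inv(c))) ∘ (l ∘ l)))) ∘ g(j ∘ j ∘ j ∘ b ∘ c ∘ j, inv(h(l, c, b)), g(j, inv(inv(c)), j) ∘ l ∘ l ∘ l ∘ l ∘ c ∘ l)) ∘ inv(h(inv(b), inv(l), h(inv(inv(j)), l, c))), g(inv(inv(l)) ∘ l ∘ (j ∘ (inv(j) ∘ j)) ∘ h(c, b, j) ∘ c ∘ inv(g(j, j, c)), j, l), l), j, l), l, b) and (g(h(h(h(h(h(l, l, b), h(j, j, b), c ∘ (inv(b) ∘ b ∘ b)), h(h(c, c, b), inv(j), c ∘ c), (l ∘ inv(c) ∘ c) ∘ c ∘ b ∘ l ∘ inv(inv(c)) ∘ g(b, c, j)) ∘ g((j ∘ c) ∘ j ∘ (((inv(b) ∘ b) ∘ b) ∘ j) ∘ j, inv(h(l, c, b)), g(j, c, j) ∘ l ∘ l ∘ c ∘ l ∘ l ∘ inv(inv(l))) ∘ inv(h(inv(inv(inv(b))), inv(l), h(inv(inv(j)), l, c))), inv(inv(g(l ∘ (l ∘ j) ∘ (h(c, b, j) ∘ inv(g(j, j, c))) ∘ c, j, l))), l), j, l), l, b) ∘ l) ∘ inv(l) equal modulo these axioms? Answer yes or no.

Answer: yes — both canonical forms are g(h(h(g(b ∘ c ∘ j ∘ j ∘ j ∘ j, inv(h(l, c, b)), c ∘ g(j, c, j) ∘ l ∘ l ∘ l ∘ l ∘ l) ∘ h(h(h(l, l, b), h(j, j, b), b ∘ c), h(h(c, c, b), inv(j), c ∘ c), b ∘ c ∘ c ∘ g(b, c, j) ∘ l ∘ l) ∘ inv(h(inv(b), inv(l), h(j, l, c))), g(c ∘ h(c, b, j) ∘ inv(g(j, j, c)) ∘ j ∘ l ∘ l, j, l), l), j, l), l, b)

Derivation:
Left:  g(h(h((h(h(h(l, l, b), h(j, j, inv(j) ∘ j ∘ b), (inv(j) ∘ (j ∘ c)) ∘ e ∘ b), h(h(c, c, b), inv(j), c ∘ c), g(b, c, j) ∘ (c ∘ ((b ∘ inv(inv(c))) ∘ (l ∘ l)))) ∘ g(j ∘ j ∘ j ∘ b ∘ c ∘ j, inv(h(l, c, b)), g(j, inv(inv(c)), j) ∘ l ∘ l ∘ l ∘ l ∘ c ∘ l)) ∘ inv(h(inv(b), inv(l), h(inv(inv(j)), l, c))), g(inv(inv(l)) ∘ l ∘ (j ∘ (inv(j) ∘ j)) ∘ h(c, b, j) ∘ c ∘ inv(g(j, j, c)), j, l), l), j, l), l, b)
  Descend into:  (h(h(h(l, l, b), h(j, j, inv(j) ∘ j ∘ b), (inv(j) ∘ (j ∘ c)) ∘ e ∘ b), h(h(c, c, b), inv(j), c ∘ c), g(b, c, j) ∘ (c ∘ ((b ∘ inv(inv(c))) ∘ (l ∘ l)))) ∘ g(j ∘ j ∘ j ∘ b ∘ c ∘ j, inv(h(l, c, b)), g(j, inv(inv(c)), j) ∘ l ∘ l ∘ l ∘ l ∘ c ∘ l)) ∘ inv(h(inv(b), inv(l), h(inv(inv(j)), l, c)))
  Push inv inside:  distribute inv over ∘ and collapse double inv
  Collect terms:  h(h(h(l, l, b), h(j, j, b), b ∘ c), h(h(c, c, b), inv(j), c ∘ c), b ∘ c ∘ c ∘ g(b, c, j) ∘ l ∘ l) ∘ g(b ∘ c ∘ j ∘ j ∘ j ∘ j, inv(h(l, c, b)), c ∘ g(j, c, j) ∘ l ∘ l ∘ l ∘ l ∘ l) ∘ inv(h(inv(b), inv(l), h(j, l, c)))
  Sort:  g(b ∘ c ∘ j ∘ j ∘ j ∘ j, inv(h(l, c, b)), c ∘ g(j, c, j) ∘ l ∘ l ∘ l ∘ l ∘ l) ∘ h(h(h(l, l, b), h(j, j, b), b ∘ c), h(h(c, c, b), inv(j), c ∘ c), b ∘ c ∘ c ∘ g(b, c, j) ∘ l ∘ l) ∘ inv(h(inv(b), inv(l), h(j, l, c)))
  Reassemble:  g(h(h(g(b ∘ c ∘ j ∘ j ∘ j ∘ j, inv(h(l, c, b)), c ∘ g(j, c, j) ∘ l ∘ l ∘ l ∘ l ∘ l) ∘ h(h(h(l, l, b), h(j, j, b), b ∘ c), h(h(c, c, b), inv(j), c ∘ c), b ∘ c ∘ c ∘ g(b, c, j) ∘ l ∘ l) ∘ inv(h(inv(b), inv(l), h(j, l, c))), g(c ∘ h(c, b, j) ∘ inv(g(j, j, c)) ∘ j ∘ l ∘ l, j, l), l), j, l), l, b)
Right:  (g(h(h(h(h(h(l, l, b), h(j, j, b), c ∘ (inv(b) ∘ b ∘ b)), h(h(c, c, b), inv(j), c ∘ c), (l ∘ inv(c) ∘ c) ∘ c ∘ b ∘ l ∘ inv(inv(c)) ∘ g(b, c, j)) ∘ g((j ∘ c) ∘ j ∘ (((inv(b) ∘ b) ∘ b) ∘ j) ∘ j, inv(h(l, c, b)), g(j, c, j) ∘ l ∘ l ∘ c ∘ l ∘ l ∘ inv(inv(l))) ∘ inv(h(inv(inv(inv(b))), inv(l), h(inv(inv(j)), l, c))), inv(inv(g(l ∘ (l ∘ j) ∘ (h(c, b, j) ∘ inv(g(j, j, c))) ∘ c, j, l))), l), j, l), l, b) ∘ l) ∘ inv(l)
  Push inv inside:  distribute inv over ∘ and collapse double inv
  Cancel inverse pairs:  l cancels
  Collect terms:  g(h(h(g(b ∘ c ∘ j ∘ j ∘ j ∘ j, inv(h(l, c, b)), c ∘ g(j, c, j) ∘ l ∘ l ∘ l ∘ l ∘ l) ∘ h(h(h(l, l, b), h(j, j, b), b ∘ c), h(h(c, c, b), inv(j), c ∘ c), b ∘ c ∘ c ∘ g(b, c, j) ∘ l ∘ l) ∘ inv(h(inv(b), inv(l), h(j, l, c))), g(c ∘ h(c, b, j) ∘ inv(g(j, j, c)) ∘ j ∘ l ∘ l, j, l), l), j, l), l, b)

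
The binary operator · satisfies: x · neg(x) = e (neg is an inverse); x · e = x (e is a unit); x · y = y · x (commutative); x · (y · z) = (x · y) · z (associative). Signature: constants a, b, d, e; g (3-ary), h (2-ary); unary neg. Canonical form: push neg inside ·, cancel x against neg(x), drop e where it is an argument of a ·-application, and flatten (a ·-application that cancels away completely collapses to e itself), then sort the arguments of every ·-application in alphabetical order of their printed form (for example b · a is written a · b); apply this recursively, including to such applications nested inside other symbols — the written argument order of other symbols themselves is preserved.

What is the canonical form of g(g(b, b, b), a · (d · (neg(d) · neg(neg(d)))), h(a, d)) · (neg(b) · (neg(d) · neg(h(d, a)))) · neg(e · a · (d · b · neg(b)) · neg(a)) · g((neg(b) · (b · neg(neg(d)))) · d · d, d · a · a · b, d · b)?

Answer: g(d · d · d, a · a · b · d, b · d) · g(g(b, b, b), a · d, h(a, d)) · neg(b) · neg(d) · neg(d) · neg(h(d, a))

Derivation:
Push neg inside:  distribute neg over · and collapse double neg
Inverses cancel:  a cancels
Combine occurrences:  g(g(b, b, b), a · d, h(a, d)) · neg(b) · neg(d) · neg(d) · neg(h(d, a)) · g(d · d · d, a · a · b · d, b · d)
Order the arguments:  g(d · d · d, a · a · b · d, b · d) · g(g(b, b, b), a · d, h(a, d)) · neg(b) · neg(d) · neg(d) · neg(h(d, a))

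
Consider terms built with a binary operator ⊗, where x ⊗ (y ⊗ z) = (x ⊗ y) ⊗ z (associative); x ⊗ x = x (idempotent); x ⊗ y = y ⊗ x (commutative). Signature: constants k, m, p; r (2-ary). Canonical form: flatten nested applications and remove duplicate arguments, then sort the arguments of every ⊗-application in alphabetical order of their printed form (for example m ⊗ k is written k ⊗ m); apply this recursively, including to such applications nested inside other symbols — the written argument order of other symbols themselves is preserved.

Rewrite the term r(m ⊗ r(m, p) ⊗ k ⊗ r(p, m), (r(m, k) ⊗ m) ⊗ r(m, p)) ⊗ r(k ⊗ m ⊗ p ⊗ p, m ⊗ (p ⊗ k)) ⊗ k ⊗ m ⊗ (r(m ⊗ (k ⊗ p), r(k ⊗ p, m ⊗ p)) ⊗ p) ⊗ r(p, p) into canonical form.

Un-nest:  r(m ⊗ r(m, p) ⊗ k ⊗ r(p, m), (r(m, k) ⊗ m) ⊗ r(m, p)) ⊗ r(k ⊗ m ⊗ p ⊗ p, m ⊗ (p ⊗ k)) ⊗ k ⊗ m ⊗ r(m ⊗ (k ⊗ p), r(k ⊗ p, m ⊗ p)) ⊗ p ⊗ r(p, p)
Inside:  r(m ⊗ r(m, p) ⊗ k ⊗ r(p, m), (r(m, k) ⊗ m) ⊗ r(m, p))  →  r(k ⊗ m ⊗ r(m, p) ⊗ r(p, m), m ⊗ r(m, k) ⊗ r(m, p))
Simplify inside:  r(k ⊗ m ⊗ p ⊗ p, m ⊗ (p ⊗ k))  →  r(k ⊗ m ⊗ p, k ⊗ m ⊗ p)
Canonicalize subterm:  r(m ⊗ (k ⊗ p), r(k ⊗ p, m ⊗ p))  →  r(k ⊗ m ⊗ p, r(k ⊗ p, m ⊗ p))
Order the arguments:  k ⊗ m ⊗ p ⊗ r(k ⊗ m ⊗ p, k ⊗ m ⊗ p) ⊗ r(k ⊗ m ⊗ p, r(k ⊗ p, m ⊗ p)) ⊗ r(k ⊗ m ⊗ r(m, p) ⊗ r(p, m), m ⊗ r(m, k) ⊗ r(m, p)) ⊗ r(p, p)

Answer: k ⊗ m ⊗ p ⊗ r(k ⊗ m ⊗ p, k ⊗ m ⊗ p) ⊗ r(k ⊗ m ⊗ p, r(k ⊗ p, m ⊗ p)) ⊗ r(k ⊗ m ⊗ r(m, p) ⊗ r(p, m), m ⊗ r(m, k) ⊗ r(m, p)) ⊗ r(p, p)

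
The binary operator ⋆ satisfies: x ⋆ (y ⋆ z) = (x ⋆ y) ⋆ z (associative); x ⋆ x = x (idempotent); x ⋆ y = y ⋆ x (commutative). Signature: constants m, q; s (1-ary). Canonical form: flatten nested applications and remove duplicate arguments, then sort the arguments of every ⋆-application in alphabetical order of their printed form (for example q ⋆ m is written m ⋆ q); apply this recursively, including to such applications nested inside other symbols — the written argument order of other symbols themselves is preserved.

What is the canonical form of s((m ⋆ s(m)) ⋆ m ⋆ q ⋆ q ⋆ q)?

Work inside:  (m ⋆ s(m)) ⋆ m ⋆ q ⋆ q ⋆ q
Flatten:  m ⋆ s(m) ⋆ m ⋆ q ⋆ q ⋆ q
Deduplicate:  drop duplicate m, q, q
Order the arguments:  m ⋆ q ⋆ s(m)
Rebuild:  s(m ⋆ q ⋆ s(m))

Answer: s(m ⋆ q ⋆ s(m))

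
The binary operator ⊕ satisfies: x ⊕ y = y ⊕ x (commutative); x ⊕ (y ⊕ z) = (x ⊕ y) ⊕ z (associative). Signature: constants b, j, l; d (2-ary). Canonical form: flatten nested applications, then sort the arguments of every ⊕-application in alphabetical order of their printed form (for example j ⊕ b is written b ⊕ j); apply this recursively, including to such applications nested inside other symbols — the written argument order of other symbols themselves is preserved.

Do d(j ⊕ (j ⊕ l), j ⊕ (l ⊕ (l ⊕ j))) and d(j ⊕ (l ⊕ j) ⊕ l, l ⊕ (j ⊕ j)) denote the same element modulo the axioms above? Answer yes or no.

Answer: no — d(j ⊕ j ⊕ l, j ⊕ j ⊕ l ⊕ l) vs d(j ⊕ j ⊕ l ⊕ l, j ⊕ j ⊕ l)

Derivation:
Left:  d(j ⊕ (j ⊕ l), j ⊕ (l ⊕ (l ⊕ j)))
  Descend into:  j ⊕ (l ⊕ (l ⊕ j))
  Flatten:  j ⊕ l ⊕ l ⊕ j
  Sort arguments:  j ⊕ j ⊕ l ⊕ l
  Rebuild:  d(j ⊕ j ⊕ l, j ⊕ j ⊕ l ⊕ l)
Right:  d(j ⊕ (l ⊕ j) ⊕ l, l ⊕ (j ⊕ j))
  Focus inside:  j ⊕ (l ⊕ j) ⊕ l
  Un-nest:  j ⊕ l ⊕ j ⊕ l
  Sort:  j ⊕ j ⊕ l ⊕ l
  Reassemble:  d(j ⊕ j ⊕ l ⊕ l, j ⊕ j ⊕ l)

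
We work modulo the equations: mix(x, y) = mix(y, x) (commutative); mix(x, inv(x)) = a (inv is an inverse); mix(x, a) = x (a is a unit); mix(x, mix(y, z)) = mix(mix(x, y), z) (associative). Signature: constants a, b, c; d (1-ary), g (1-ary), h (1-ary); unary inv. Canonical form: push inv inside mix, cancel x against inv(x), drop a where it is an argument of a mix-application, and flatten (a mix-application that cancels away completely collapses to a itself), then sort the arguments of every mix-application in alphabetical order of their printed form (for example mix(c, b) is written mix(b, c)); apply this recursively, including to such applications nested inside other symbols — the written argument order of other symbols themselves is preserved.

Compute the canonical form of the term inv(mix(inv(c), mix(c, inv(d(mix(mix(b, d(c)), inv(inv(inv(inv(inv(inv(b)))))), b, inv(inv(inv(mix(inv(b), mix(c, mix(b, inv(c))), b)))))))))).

Answer: d(mix(b, b, d(c)))

Derivation:
Push inv inside:  distribute inv over mix and collapse double inv
Cancel:  c cancels
Combine occurrences:  d(mix(b, b, d(c)))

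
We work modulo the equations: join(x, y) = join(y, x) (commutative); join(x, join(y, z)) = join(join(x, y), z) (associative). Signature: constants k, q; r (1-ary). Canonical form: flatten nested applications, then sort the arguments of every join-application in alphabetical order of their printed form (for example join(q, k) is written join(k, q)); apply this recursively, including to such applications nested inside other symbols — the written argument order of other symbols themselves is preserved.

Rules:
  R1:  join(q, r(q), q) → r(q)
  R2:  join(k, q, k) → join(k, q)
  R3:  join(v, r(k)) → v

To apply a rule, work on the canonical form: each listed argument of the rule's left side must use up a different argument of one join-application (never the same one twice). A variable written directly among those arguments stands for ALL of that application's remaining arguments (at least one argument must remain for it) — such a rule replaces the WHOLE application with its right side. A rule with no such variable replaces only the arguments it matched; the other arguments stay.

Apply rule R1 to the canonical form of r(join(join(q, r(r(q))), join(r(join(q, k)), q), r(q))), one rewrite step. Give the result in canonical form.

Answer: r(join(r(join(k, q)), r(q), r(r(q))))

Derivation:
Canonical form:  r(join(q, q, r(join(k, q)), r(q), r(r(q))))
Match R1:  consume q, q, r(q)
Result:  r(join(r(join(k, q)), r(q), r(r(q))))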